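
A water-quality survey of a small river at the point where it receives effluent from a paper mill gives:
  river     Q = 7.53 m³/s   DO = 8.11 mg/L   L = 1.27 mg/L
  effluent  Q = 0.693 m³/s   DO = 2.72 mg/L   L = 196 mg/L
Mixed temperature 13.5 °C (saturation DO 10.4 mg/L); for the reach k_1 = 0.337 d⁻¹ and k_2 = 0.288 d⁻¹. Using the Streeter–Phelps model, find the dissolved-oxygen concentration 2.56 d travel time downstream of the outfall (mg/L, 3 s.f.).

DO ≈ 2.23 mg/L

Mixed DO = (7.53×8.11 + 0.693×2.72)/(7.53+0.693) = 62.95/8.223 = 7.656 mg/L.
Mixed L₀ = (7.53×1.27 + 0.693×196)/(8.223) = 145.4/8.223 = 17.68 mg/L.
Initial deficit D₀ = C_s − DO₀ = 10.4 − 7.656 = 2.744 mg/L.
D(2.56) = [0.337×17.68/(0.288−0.337)](e^(−0.337×2.56) − e^(−0.288×2.56)) + 2.744 e^(−0.288×2.56)
= -121.6 × (0.4220 − 0.4784) + 2.744 × 0.4784 = 8.171 mg/L.
DO = 10.4 − 8.171 = 2.229 mg/L.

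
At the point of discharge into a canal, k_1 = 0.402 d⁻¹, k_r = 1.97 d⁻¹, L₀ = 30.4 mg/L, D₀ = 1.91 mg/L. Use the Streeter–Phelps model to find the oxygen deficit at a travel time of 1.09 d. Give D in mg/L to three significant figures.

D ≈ 4.34 mg/L

k_1 L₀/(k_r−k_1) = 0.402×30.4/(1.97−0.402) = 12.22/1.568 = 7.794 mg/L.
e^(−k_1 t) = e^(−0.402×1.090) = 0.6452; e^(−k_r t) = e^(−1.97×1.090) = 0.1168.
D = 7.794 × (0.6452 − 0.1168) + 1.91 × 0.1168 = 4.118 + 0.2231 = 4.341 mg/L.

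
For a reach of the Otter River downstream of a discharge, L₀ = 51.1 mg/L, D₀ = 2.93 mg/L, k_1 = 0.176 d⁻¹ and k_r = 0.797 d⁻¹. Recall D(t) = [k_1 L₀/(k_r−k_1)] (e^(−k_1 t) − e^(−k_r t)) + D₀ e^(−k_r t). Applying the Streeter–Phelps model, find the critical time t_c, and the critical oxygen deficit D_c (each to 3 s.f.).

t_c ≈ 2.07 d; D_c ≈ 7.84 mg/L

t_c = [1/(k_r−k_1)] ln[(k_r/k_1)(1 − D₀(k_r−k_1)/(k_1 L₀))]
= [1/(0.797−0.176)] ln[(0.797/0.176)(1 − 2.93×0.6210/(0.176×51.1))]
= (1/0.6210) ln[4.528 × 0.7977] = 1.610 × ln(3.612) = 1.610 × 1.284 = 2.068 d.
L(t_c) = L₀ e^(−k_1 t_c) = 51.1 × 0.6949 = 35.51 mg/L, and at the critical point k_r D_c = k_1 L, so D_c = (0.176/0.797) × 35.51 = 7.841 mg/L.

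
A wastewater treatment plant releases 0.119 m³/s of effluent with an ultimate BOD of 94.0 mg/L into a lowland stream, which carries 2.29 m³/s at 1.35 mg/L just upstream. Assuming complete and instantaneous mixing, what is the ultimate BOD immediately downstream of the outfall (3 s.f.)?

5.93 mg/L

Flow-weighted mixing: C = (Q_r C_r + Q_w C_w)/(Q_r + Q_w)
= (2.29×1.35 + 0.119×94.0)/(2.29 + 0.119) = 14.28/2.409 = 5.927 mg/L.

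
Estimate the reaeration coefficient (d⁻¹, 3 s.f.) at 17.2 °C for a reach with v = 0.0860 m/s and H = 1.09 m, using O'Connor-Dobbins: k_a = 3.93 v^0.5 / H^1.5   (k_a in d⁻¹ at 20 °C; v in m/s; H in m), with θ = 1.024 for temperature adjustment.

k_a(20) = 3.93 × 0.0860^0.5 / 1.09^1.5 = 3.93 × 0.2933 / 1.138 = 1.013 d⁻¹.
k_a(17.2) = 1.013 × 1.024^(17.2−20) = 1.013 × 0.9358 = 0.9477 d⁻¹.

k_a ≈ 0.948 d⁻¹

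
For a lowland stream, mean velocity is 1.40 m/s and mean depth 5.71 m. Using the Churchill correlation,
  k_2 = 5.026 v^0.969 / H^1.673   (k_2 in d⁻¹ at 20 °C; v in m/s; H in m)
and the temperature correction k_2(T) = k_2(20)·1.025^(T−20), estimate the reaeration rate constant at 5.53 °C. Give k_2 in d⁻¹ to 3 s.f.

k_2(20) = 5.026 × 1.40^0.969 / 5.71^1.673 = 5.026 × 1.385 / 18.44 = 0.3775 d⁻¹.
k_2(5.53) = 0.3775 × 1.025^(5.53−20) = 0.3775 × 0.6996 = 0.2641 d⁻¹.

k_2 ≈ 0.264 d⁻¹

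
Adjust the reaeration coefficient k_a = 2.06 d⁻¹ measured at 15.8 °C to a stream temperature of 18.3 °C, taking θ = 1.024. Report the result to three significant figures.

k_a ≈ 2.19 d⁻¹

k_a(T₂) = k_a(T₁) · θ^(T₂−T₁) = 2.06 × 1.024^(18.3−15.8)
= 2.06 × 1.024^2.50 = 2.06 × 1.061 = 2.186 d⁻¹.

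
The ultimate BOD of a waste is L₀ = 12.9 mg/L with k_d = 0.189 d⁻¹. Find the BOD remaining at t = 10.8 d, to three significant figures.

L_t = L₀ e^(−k_d t) = 12.9 × e^(−0.189×10.8) = 12.9 × 0.1299 = 1.675 mg/L.

L ≈ 1.68 mg/L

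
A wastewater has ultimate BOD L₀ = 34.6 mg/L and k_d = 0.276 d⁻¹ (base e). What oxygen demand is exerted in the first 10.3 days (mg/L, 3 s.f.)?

y ≈ 32.6 mg/L

y_t = L₀(1 − e^(−k_d t)) = 34.6 × (1 − e^(−0.276×10.3))
= 34.6 × (1 − 0.05826) = 34.6 × 0.9417 = 32.58 mg/L.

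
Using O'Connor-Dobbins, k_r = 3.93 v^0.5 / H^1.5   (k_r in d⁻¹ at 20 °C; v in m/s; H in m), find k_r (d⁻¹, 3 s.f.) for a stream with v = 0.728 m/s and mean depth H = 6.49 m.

k_r = 3.93 × 0.728^0.5 / 6.49^1.5 = 3.93 × 0.8532 / 16.53 = 0.2028 d⁻¹.

k_r ≈ 0.203 d⁻¹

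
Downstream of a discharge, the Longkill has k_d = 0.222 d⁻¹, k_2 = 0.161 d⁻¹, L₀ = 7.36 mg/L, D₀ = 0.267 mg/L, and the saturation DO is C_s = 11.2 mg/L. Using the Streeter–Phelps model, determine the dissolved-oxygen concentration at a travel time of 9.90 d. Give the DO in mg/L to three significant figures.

k_d L₀/(k_2−k_d) = 0.222×7.36/(0.161−0.222) = 1.634/-0.06100 = -26.79 mg/L.
e^(−k_d t) = e^(−0.222×9.900) = 0.1110; e^(−k_2 t) = e^(−0.161×9.900) = 0.2031.
D = -26.79 × (0.1110 − 0.2031) + 0.267 × 0.2031 = 2.467 + 0.05424 = 2.521 mg/L.
DO = C_s − D = 11.2 − 2.521 = 8.679 mg/L.

DO ≈ 8.68 mg/L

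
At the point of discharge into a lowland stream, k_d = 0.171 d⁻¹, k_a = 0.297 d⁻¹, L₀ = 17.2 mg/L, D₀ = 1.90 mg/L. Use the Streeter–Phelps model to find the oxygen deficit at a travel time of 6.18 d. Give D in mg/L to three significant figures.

k_d L₀/(k_a−k_d) = 0.171×17.2/(0.297−0.171) = 2.941/0.1260 = 23.34 mg/L.
e^(−k_d t) = e^(−0.171×6.180) = 0.3476; e^(−k_a t) = e^(−0.297×6.180) = 0.1595.
D = 23.34 × (0.3476 − 0.1595) + 1.90 × 0.1595 = 4.389 + 0.3031 = 4.692 mg/L.

D ≈ 4.69 mg/L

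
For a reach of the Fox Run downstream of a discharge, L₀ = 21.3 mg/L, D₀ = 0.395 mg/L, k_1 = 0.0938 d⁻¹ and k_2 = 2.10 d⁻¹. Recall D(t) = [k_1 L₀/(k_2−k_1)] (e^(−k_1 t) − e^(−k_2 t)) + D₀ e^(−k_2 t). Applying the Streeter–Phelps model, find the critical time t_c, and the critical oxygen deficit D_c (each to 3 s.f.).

With k_2/k_1 = 22.39 and 1 − D₀(k_2−k_1)/(k_1 L₀) = 0.6034,
t_c = ln(22.39 × 0.6034) / (2.10 − 0.0938) = ln(13.51) / 2.006 = 2.603/2.006 = 1.298 d.
D_c = (k_1/k_2) L₀ e^(−k_1 t_c) = (0.0938/2.10) × 21.3 × e^(−0.0938×1.298) = 0.04467 × 21.3 × 0.8854 = 0.8424 mg/L.

t_c ≈ 1.30 d; D_c ≈ 0.842 mg/L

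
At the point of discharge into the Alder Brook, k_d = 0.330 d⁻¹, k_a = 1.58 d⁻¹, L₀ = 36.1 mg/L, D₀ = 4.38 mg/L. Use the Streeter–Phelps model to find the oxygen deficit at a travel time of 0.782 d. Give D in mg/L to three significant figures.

k_d L₀/(k_a−k_d) = 0.330×36.1/(1.58−0.330) = 11.91/1.250 = 9.530 mg/L.
e^(−k_d t) = e^(−0.330×0.7820) = 0.7725; e^(−k_a t) = e^(−1.58×0.7820) = 0.2907.
D = 9.530 × (0.7725 − 0.2907) + 4.38 × 0.2907 = 4.592 + 1.273 = 5.866 mg/L.

D ≈ 5.87 mg/L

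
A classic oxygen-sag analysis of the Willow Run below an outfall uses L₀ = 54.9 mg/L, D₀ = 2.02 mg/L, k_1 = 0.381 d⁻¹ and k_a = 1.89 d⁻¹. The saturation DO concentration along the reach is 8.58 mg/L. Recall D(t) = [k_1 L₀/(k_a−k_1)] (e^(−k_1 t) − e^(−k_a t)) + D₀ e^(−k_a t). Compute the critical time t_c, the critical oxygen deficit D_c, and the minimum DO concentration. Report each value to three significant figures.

t_c ≈ 0.957 d; D_c ≈ 7.69 mg/L; min DO ≈ 0.894 mg/L

t_c = [1/(k_a−k_1)] ln[(k_a/k_1)(1 − D₀(k_a−k_1)/(k_1 L₀))]
= [1/(1.89−0.381)] ln[(1.89/0.381)(1 − 2.02×1.509/(0.381×54.9))]
= (1/1.509) ln[4.961 × 0.8543] = 0.6627 × ln(4.238) = 0.6627 × 1.444 = 0.9569 d.
D_c = (k_1/k_a) L₀ e^(−k_1 t_c) = (0.381/1.89) × 54.9 × e^(−0.381×0.9569) = 0.2016 × 54.9 × 0.6945 = 7.686 mg/L.
Minimum DO = C_s − D_c = 8.58 − 7.686 = 0.8941 mg/L.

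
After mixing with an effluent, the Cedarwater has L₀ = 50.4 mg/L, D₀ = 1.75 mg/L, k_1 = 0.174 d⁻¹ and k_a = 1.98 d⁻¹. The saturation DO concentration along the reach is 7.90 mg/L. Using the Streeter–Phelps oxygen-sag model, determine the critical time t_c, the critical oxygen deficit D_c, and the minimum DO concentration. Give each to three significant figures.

With k_a/k_1 = 11.38 and 1 − D₀(k_a−k_1)/(k_1 L₀) = 0.6396,
t_c = ln(11.38 × 0.6396) / (1.98 − 0.174) = ln(7.278) / 1.806 = 1.985/1.806 = 1.099 d.
L(t_c) = L₀ e^(−k_1 t_c) = 50.4 × 0.8259 = 41.63 mg/L, and at the critical point k_a D_c = k_1 L, so D_c = (0.174/1.98) × 41.63 = 3.658 mg/L.
Minimum DO = C_s − D_c = 7.90 − 3.658 = 4.242 mg/L.

t_c ≈ 1.10 d; D_c ≈ 3.66 mg/L; min DO ≈ 4.24 mg/L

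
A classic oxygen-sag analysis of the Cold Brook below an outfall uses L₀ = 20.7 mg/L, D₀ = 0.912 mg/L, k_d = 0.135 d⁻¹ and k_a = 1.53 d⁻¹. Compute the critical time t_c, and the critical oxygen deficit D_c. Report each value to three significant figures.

t_c ≈ 1.30 d; D_c ≈ 1.53 mg/L

With k_a/k_d = 11.33 and 1 − D₀(k_a−k_d)/(k_d L₀) = 0.5447,
t_c = ln(11.33 × 0.5447) / (1.53 − 0.135) = ln(6.174) / 1.395 = 1.820/1.395 = 1.305 d.
L(t_c) = L₀ e^(−k_d t_c) = 20.7 × 0.8385 = 17.36 mg/L, and at the critical point k_a D_c = k_d L, so D_c = (0.135/1.53) × 17.36 = 1.531 mg/L.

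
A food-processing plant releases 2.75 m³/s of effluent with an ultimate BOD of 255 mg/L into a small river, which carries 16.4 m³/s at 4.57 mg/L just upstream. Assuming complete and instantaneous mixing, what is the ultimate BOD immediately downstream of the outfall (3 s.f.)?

Flow-weighted mixing: C = (Q_r C_r + Q_w C_w)/(Q_r + Q_w)
= (16.4×4.57 + 2.75×255)/(16.4 + 2.75) = 776.2/19.15 = 40.53 mg/L.

40.5 mg/L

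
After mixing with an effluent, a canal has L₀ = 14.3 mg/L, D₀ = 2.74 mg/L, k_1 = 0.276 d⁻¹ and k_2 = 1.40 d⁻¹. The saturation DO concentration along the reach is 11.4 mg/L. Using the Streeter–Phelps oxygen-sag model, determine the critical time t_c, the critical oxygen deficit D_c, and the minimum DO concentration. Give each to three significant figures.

With k_2/k_1 = 5.072 and 1 − D₀(k_2−k_1)/(k_1 L₀) = 0.2197,
t_c = ln(5.072 × 0.2197) / (1.40 − 0.276) = ln(1.114) / 1.124 = 0.1083/1.124 = 0.09631 d.
L(t_c) = L₀ e^(−k_1 t_c) = 14.3 × 0.9738 = 13.92 mg/L, and at the critical point k_2 D_c = k_1 L, so D_c = (0.276/1.40) × 13.92 = 2.745 mg/L.
Minimum DO = C_s − D_c = 11.4 − 2.745 = 8.655 mg/L.

t_c ≈ 0.0963 d; D_c ≈ 2.75 mg/L; min DO ≈ 8.65 mg/L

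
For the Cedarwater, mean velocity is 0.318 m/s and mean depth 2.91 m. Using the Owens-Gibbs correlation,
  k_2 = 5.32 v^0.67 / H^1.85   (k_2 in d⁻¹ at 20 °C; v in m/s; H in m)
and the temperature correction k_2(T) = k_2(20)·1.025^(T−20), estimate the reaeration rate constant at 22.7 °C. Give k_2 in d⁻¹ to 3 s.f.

k_2(20) = 5.32 × 0.318^0.67 / 2.91^1.85 = 5.32 × 0.4641 / 7.214 = 0.3422 d⁻¹.
k_2(22.7) = 0.3422 × 1.025^(22.7−20) = 0.3422 × 1.069 = 0.3658 d⁻¹.

k_2 ≈ 0.366 d⁻¹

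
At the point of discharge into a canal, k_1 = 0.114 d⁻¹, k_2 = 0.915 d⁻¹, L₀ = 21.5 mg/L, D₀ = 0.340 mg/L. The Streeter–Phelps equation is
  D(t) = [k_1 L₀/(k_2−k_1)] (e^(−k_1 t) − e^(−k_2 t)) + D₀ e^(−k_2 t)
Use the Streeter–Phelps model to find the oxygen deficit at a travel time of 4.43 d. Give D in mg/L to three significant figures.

D ≈ 1.80 mg/L

k_1 L₀/(k_2−k_1) = 0.114×21.5/(0.915−0.114) = 2.451/0.8010 = 3.060 mg/L.
e^(−k_1 t) = e^(−0.114×4.430) = 0.6035; e^(−k_2 t) = e^(−0.915×4.430) = 0.01736.
D = 3.060 × (0.6035 − 0.01736) + 0.340 × 0.01736 = 1.794 + 0.005903 = 1.799 mg/L.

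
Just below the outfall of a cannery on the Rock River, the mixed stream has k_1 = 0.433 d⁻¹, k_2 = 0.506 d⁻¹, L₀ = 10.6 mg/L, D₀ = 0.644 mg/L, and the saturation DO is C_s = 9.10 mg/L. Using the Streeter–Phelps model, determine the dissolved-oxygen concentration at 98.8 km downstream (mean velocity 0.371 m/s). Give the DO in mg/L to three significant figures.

DO ≈ 5.63 mg/L

Travel time t = x/v = 98.8 km / (0.371 m/s) = 98800 m / 0.371 m/s = 266300 s = 3.082 d.
k_1 L₀/(k_2−k_1) = 0.433×10.6/(0.506−0.433) = 4.590/0.07300 = 62.87 mg/L.
e^(−k_1 t) = e^(−0.433×3.082) = 0.2633; e^(−k_2 t) = e^(−0.506×3.082) = 0.2102.
D = 62.87 × (0.2633 − 0.2102) + 0.644 × 0.2102 = 3.335 + 0.1354 = 3.470 mg/L.
DO = C_s − D = 9.10 − 3.470 = 5.630 mg/L.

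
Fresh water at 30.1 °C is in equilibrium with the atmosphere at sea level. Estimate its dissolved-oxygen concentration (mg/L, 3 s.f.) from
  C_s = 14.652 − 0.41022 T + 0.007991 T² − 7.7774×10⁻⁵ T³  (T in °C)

C_s ≈ 7.42 mg/L

C_s = 14.652 − 0.41022×30.1 + 0.007991×30.1² − 7.7774×10⁻⁵×30.1³ = 7.423 mg/L.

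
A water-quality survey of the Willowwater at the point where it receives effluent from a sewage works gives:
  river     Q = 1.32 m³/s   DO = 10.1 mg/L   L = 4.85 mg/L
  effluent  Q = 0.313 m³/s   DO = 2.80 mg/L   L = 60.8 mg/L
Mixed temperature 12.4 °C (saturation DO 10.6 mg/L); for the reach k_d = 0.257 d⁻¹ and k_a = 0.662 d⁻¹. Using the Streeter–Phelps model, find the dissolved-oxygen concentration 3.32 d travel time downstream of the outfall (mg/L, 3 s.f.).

DO ≈ 7.28 mg/L

Mixed DO = (1.32×10.1 + 0.313×2.80)/(1.32+0.313) = 14.21/1.633 = 8.701 mg/L.
Mixed L₀ = (1.32×4.85 + 0.313×60.8)/(1.633) = 25.43/1.633 = 15.57 mg/L.
Initial deficit D₀ = C_s − DO₀ = 10.6 − 8.701 = 1.899 mg/L.
D(3.32) = [0.257×15.57/(0.662−0.257)](e^(−0.257×3.32) − e^(−0.662×3.32)) + 1.899 e^(−0.662×3.32)
= 9.883 × (0.4260 − 0.1110) + 1.899 × 0.1110 = 3.324 mg/L.
DO = 10.6 − 3.324 = 7.276 mg/L.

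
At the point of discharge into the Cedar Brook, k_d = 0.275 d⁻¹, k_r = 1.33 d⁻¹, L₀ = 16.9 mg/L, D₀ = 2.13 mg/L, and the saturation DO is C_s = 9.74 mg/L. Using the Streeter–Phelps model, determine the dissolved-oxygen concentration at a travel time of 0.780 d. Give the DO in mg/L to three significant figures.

k_d L₀/(k_r−k_d) = 0.275×16.9/(1.33−0.275) = 4.647/1.055 = 4.405 mg/L.
e^(−k_d t) = e^(−0.275×0.7800) = 0.8069; e^(−k_r t) = e^(−1.33×0.7800) = 0.3544.
D = 4.405 × (0.8069 − 0.3544) + 2.13 × 0.3544 = 1.994 + 0.7548 = 2.748 mg/L.
DO = C_s − D = 9.74 − 2.748 = 6.992 mg/L.

DO ≈ 6.99 mg/L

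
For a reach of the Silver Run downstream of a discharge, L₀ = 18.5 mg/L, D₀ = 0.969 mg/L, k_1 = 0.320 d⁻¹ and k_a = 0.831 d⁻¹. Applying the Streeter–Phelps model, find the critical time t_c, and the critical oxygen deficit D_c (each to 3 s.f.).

t_c ≈ 1.70 d; D_c ≈ 4.14 mg/L

With k_a/k_1 = 2.597 and 1 − D₀(k_a−k_1)/(k_1 L₀) = 0.9164,
t_c = ln(2.597 × 0.9164) / (0.831 − 0.320) = ln(2.380) / 0.5110 = 0.8670/0.5110 = 1.697 d.
D_c = (k_1/k_a) L₀ e^(−k_1 t_c) = (0.320/0.831) × 18.5 × e^(−0.320×1.697) = 0.3851 × 18.5 × 0.5811 = 4.139 mg/L.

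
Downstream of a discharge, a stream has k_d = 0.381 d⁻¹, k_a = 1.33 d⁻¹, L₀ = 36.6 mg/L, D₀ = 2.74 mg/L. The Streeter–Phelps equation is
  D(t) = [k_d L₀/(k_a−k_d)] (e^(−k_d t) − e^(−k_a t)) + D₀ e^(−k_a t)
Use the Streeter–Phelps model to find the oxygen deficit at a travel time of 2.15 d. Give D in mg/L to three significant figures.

k_d L₀/(k_a−k_d) = 0.381×36.6/(1.33−0.381) = 13.94/0.9490 = 14.69 mg/L.
e^(−k_d t) = e^(−0.381×2.150) = 0.4408; e^(−k_a t) = e^(−1.33×2.150) = 0.05730.
D = 14.69 × (0.4408 − 0.05730) + 2.74 × 0.05730 = 5.635 + 0.1570 = 5.792 mg/L.

D ≈ 5.79 mg/L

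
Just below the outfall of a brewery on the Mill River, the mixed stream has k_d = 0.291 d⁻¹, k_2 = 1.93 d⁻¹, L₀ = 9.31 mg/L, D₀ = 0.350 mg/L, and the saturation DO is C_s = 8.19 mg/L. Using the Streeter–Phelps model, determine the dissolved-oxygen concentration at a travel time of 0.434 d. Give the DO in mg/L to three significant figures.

DO ≈ 7.30 mg/L

k_d L₀/(k_2−k_d) = 0.291×9.31/(1.93−0.291) = 2.709/1.639 = 1.653 mg/L.
e^(−k_d t) = e^(−0.291×0.4340) = 0.8814; e^(−k_2 t) = e^(−1.93×0.4340) = 0.4327.
D = 1.653 × (0.8814 − 0.4327) + 0.350 × 0.4327 = 0.7415 + 0.1515 = 0.8930 mg/L.
DO = C_s − D = 8.19 − 0.8930 = 7.297 mg/L.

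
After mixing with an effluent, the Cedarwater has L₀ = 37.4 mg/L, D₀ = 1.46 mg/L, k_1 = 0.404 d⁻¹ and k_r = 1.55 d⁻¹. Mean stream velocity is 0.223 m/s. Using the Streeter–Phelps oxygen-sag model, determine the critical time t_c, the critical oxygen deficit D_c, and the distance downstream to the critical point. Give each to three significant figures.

With k_r/k_1 = 3.837 and 1 − D₀(k_r−k_1)/(k_1 L₀) = 0.8893,
t_c = ln(3.837 × 0.8893) / (1.55 − 0.404) = ln(3.412) / 1.146 = 1.227/1.146 = 1.071 d.
L(t_c) = L₀ e^(−k_1 t_c) = 37.4 × 0.6488 = 24.26 mg/L, and at the critical point k_r D_c = k_1 L, so D_c = (0.404/1.55) × 24.26 = 6.325 mg/L.
x_c = v t_c = 0.223 m/s × 1.071 d × 86400 s/d = 20630 m ≈ 20.6 km.

t_c ≈ 1.07 d; D_c ≈ 6.32 mg/L; x_c ≈ 20.6 km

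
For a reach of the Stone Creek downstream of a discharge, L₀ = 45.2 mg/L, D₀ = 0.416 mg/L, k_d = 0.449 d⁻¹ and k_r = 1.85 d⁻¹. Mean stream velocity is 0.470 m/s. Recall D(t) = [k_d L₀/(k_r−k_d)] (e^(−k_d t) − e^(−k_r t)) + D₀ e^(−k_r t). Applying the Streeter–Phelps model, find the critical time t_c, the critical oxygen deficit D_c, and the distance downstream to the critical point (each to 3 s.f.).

At the critical point dD/dt = 0, so k_d L₀ e^(−k_d t) = k_r D. Substituting D(t) from the Streeter–Phelps equation and solving for t gives
t_c = ln[(k_r/k_d)(1 − D₀(k_r−k_d)/(k_d L₀))] / (k_r−k_d).
Here k_r−k_d = 1.401 d⁻¹ and 1 − D₀(k_r−k_d)/(k_d L₀) = 1 − 0.416×1.401/(0.449×45.2) = 0.9713, so
t_c = ln(4.120 × 0.9713) / 1.401 = 1.387 / 1.401 = 0.9899 d.
L(t_c) = L₀ e^(−k_d t_c) = 45.2 × 0.6412 = 28.98 mg/L, and at the critical point k_r D_c = k_d L, so D_c = (0.449/1.85) × 28.98 = 7.034 mg/L.
x_c = v t_c = 0.470 m/s × 0.9899 d × 86400 s/d = 40200 m ≈ 40.2 km.

t_c ≈ 0.990 d; D_c ≈ 7.03 mg/L; x_c ≈ 40.2 km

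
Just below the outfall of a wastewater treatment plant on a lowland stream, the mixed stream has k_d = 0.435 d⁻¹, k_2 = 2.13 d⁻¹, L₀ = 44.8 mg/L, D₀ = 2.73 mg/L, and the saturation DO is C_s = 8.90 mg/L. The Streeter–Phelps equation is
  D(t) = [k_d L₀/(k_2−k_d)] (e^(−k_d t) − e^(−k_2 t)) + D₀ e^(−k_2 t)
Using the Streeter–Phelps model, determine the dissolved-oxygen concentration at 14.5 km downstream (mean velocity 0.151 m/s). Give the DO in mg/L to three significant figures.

DO ≈ 2.63 mg/L

Travel time t = x/v = 14.5 km / (0.151 m/s) = 14500 m / 0.151 m/s = 96030 s = 1.111 d.
k_d L₀/(k_2−k_d) = 0.435×44.8/(2.13−0.435) = 19.49/1.695 = 11.50 mg/L.
e^(−k_d t) = e^(−0.435×1.111) = 0.6166; e^(−k_2 t) = e^(−2.13×1.111) = 0.09373.
D = 11.50 × (0.6166 − 0.09373) + 2.73 × 0.09373 = 6.012 + 0.2559 = 6.268 mg/L.
DO = C_s − D = 8.90 − 6.268 = 2.632 mg/L.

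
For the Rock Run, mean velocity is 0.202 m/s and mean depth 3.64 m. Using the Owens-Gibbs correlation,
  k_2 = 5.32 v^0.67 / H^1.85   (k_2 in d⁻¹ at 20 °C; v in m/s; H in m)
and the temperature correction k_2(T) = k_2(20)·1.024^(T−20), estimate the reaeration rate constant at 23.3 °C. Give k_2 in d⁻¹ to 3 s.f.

k_2 ≈ 0.180 d⁻¹

k_2(20) = 5.32 × 0.202^0.67 / 3.64^1.85 = 5.32 × 0.3424 / 10.92 = 0.1669 d⁻¹.
k_2(23.3) = 0.1669 × 1.024^(23.3−20) = 0.1669 × 1.081 = 0.1805 d⁻¹.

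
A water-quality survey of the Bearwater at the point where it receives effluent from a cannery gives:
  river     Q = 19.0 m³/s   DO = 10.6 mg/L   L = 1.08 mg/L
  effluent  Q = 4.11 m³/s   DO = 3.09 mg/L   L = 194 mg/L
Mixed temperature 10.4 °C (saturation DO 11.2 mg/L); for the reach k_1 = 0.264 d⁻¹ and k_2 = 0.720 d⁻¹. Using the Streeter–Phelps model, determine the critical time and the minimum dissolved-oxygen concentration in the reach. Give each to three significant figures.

t_c ≈ 1.98 d; minimum DO ≈ 3.51 mg/L

Mixed DO = (19.0×10.6 + 4.11×3.09)/(19.0+4.11) = 214.1/23.11 = 9.264 mg/L.
Mixed L₀ = (19.0×1.08 + 4.11×194)/(23.11) = 817.9/23.11 = 35.39 mg/L.
Initial deficit D₀ = C_s − DO₀ = 11.2 − 9.264 = 1.936 mg/L.
t_c = (1/0.4560) ln[(0.720/0.264)(1 − 1.936×0.4560/(0.264×35.39))] = 2.193 × ln(2.470) = 1.983 d.
D_c = (0.264/0.720) × 35.39 × e^(−0.264×1.983) = 0.3667 × 35.39 × 0.5925 = 7.688 mg/L.
Minimum DO = 11.2 − 7.688 = 3.512 mg/L.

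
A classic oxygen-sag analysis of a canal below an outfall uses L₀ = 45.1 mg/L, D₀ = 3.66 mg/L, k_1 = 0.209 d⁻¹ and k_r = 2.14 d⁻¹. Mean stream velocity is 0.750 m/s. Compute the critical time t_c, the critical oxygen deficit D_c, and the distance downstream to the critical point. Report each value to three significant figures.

t_c ≈ 0.487 d; D_c ≈ 3.98 mg/L; x_c ≈ 31.6 km

With k_r/k_1 = 10.24 and 1 − D₀(k_r−k_1)/(k_1 L₀) = 0.2502,
t_c = ln(10.24 × 0.2502) / (2.14 − 0.209) = ln(2.562) / 1.931 = 0.9408/1.931 = 0.4872 d.
D_c = (k_1/k_r) L₀ e^(−k_1 t_c) = (0.209/2.14) × 45.1 × e^(−0.209×0.4872) = 0.09766 × 45.1 × 0.9032 = 3.978 mg/L.
x_c = v t_c = 0.750 m/s × 0.4872 d × 86400 s/d = 31570 m ≈ 31.6 km.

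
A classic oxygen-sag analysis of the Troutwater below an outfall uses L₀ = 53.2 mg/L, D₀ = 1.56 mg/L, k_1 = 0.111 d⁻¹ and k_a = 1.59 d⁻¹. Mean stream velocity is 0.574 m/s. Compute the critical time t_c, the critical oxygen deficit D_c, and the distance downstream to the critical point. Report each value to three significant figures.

With k_a/k_1 = 14.32 and 1 − D₀(k_a−k_1)/(k_1 L₀) = 0.6093,
t_c = ln(14.32 × 0.6093) / (1.59 − 0.111) = ln(8.728) / 1.479 = 2.166/1.479 = 1.465 d.
L(t_c) = L₀ e^(−k_1 t_c) = 53.2 × 0.8499 = 45.22 mg/L, and at the critical point k_a D_c = k_1 L, so D_c = (0.111/1.59) × 45.22 = 3.157 mg/L.
x_c = v t_c = 0.574 m/s × 1.465 d × 86400 s/d = 72650 m ≈ 72.6 km.

t_c ≈ 1.46 d; D_c ≈ 3.16 mg/L; x_c ≈ 72.6 km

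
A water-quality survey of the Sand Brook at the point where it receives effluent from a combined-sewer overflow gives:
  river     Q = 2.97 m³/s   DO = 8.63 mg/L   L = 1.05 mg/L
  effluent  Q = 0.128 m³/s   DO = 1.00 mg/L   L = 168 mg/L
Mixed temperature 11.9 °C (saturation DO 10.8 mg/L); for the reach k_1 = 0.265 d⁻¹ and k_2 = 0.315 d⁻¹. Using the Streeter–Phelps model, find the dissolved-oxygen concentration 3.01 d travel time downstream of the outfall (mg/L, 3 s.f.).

Mixed DO = (2.97×8.63 + 0.128×1.00)/(2.97+0.128) = 25.76/3.098 = 8.315 mg/L.
Mixed L₀ = (2.97×1.05 + 0.128×168)/(3.098) = 24.62/3.098 = 7.948 mg/L.
Initial deficit D₀ = C_s − DO₀ = 10.8 − 8.315 = 2.485 mg/L.
D(3.01) = [0.265×7.948/(0.315−0.265)](e^(−0.265×3.01) − e^(−0.315×3.01)) + 2.485 e^(−0.315×3.01)
= 42.12 × (0.4504 − 0.3875) + 2.485 × 0.3875 = 3.614 mg/L.
DO = 10.8 − 3.614 = 7.186 mg/L.

DO ≈ 7.19 mg/L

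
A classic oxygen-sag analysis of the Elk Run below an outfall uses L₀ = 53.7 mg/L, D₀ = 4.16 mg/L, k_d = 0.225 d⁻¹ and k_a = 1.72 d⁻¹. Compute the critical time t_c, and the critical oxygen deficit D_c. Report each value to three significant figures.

t_c ≈ 0.877 d; D_c ≈ 5.77 mg/L

With k_a/k_d = 7.644 and 1 − D₀(k_a−k_d)/(k_d L₀) = 0.4853,
t_c = ln(7.644 × 0.4853) / (1.72 − 0.225) = ln(3.710) / 1.495 = 1.311/1.495 = 0.8769 d.
L(t_c) = L₀ e^(−k_d t_c) = 53.7 × 0.8209 = 44.08 mg/L, and at the critical point k_a D_c = k_d L, so D_c = (0.225/1.72) × 44.08 = 5.767 mg/L.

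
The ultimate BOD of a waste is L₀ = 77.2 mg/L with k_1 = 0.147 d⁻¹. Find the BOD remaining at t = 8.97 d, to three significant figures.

L_t = L₀ e^(−k_1 t) = 77.2 × e^(−0.147×8.97) = 77.2 × 0.2675 = 20.65 mg/L.

L ≈ 20.7 mg/L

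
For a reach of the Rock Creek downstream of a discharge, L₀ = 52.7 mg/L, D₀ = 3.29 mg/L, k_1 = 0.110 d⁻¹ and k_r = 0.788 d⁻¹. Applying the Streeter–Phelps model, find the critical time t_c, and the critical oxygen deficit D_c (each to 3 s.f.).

t_c ≈ 2.19 d; D_c ≈ 5.78 mg/L

At the critical point dD/dt = 0, so k_1 L₀ e^(−k_1 t) = k_r D. Substituting D(t) from the Streeter–Phelps equation and solving for t gives
t_c = ln[(k_r/k_1)(1 − D₀(k_r−k_1)/(k_1 L₀))] / (k_r−k_1).
Here k_r−k_1 = 0.6780 d⁻¹ and 1 − D₀(k_r−k_1)/(k_1 L₀) = 1 − 3.29×0.6780/(0.110×52.7) = 0.6152, so
t_c = ln(7.164 × 0.6152) / 0.6780 = 1.483 / 0.6780 = 2.188 d.
L(t_c) = L₀ e^(−k_1 t_c) = 52.7 × 0.7861 = 41.43 mg/L, and at the critical point k_r D_c = k_1 L, so D_c = (0.110/0.788) × 41.43 = 5.783 mg/L.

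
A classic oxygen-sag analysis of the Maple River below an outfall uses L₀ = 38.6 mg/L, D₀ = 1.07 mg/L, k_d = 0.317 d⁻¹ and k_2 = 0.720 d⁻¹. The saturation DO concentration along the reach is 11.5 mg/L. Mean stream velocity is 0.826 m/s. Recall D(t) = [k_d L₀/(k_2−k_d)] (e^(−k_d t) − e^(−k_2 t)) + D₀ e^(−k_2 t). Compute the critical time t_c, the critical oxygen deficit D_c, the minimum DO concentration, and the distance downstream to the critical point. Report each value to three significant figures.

At the critical point dD/dt = 0, so k_d L₀ e^(−k_d t) = k_2 D. Substituting D(t) from the Streeter–Phelps equation and solving for t gives
t_c = ln[(k_2/k_d)(1 − D₀(k_2−k_d)/(k_d L₀))] / (k_2−k_d).
Here k_2−k_d = 0.4030 d⁻¹ and 1 − D₀(k_2−k_d)/(k_d L₀) = 1 − 1.07×0.4030/(0.317×38.6) = 0.9648, so
t_c = ln(2.271 × 0.9648) / 0.4030 = 0.7845 / 0.4030 = 1.947 d.
D_c = (k_d/k_2) L₀ e^(−k_d t_c) = (0.317/0.720) × 38.6 × e^(−0.317×1.947) = 0.4403 × 38.6 × 0.5395 = 9.169 mg/L.
Minimum DO = C_s − D_c = 11.5 − 9.169 = 2.331 mg/L.
x_c = v t_c = 0.826 m/s × 1.947 d × 86400 s/d = 138900 m ≈ 139 km.

t_c ≈ 1.95 d; D_c ≈ 9.17 mg/L; min DO ≈ 2.33 mg/L; x_c ≈ 139 km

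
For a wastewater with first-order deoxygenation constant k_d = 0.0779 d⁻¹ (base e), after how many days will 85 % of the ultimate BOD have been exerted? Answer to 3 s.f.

t ≈ 24.4 d

y/L₀ = 1 − e^(−k_d t) = 0.85 ⇒ e^(−k_d t) = 0.150
t = −ln(0.150) / 0.0779 = 1.897 / 0.0779 = 24.35 d.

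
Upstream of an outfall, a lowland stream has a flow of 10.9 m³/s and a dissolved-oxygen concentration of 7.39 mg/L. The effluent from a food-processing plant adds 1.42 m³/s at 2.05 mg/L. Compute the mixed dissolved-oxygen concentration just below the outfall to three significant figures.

Flow-weighted mixing: C = (Q_r C_r + Q_w C_w)/(Q_r + Q_w)
= (10.9×7.39 + 1.42×2.05)/(10.9 + 1.42) = 83.46/12.32 = 6.775 mg/L.

6.77 mg/L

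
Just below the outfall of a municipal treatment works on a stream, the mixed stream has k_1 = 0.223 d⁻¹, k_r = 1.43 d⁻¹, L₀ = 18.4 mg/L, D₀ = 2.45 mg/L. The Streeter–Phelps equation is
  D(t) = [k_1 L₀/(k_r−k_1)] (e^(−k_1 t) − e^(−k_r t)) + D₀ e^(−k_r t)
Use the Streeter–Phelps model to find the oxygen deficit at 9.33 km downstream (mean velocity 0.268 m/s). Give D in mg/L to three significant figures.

D ≈ 2.57 mg/L

Travel time t = x/v = 9.33 km / (0.268 m/s) = 9330 m / 0.268 m/s = 34810 s = 0.4029 d.
k_1 L₀/(k_r−k_1) = 0.223×18.4/(1.43−0.223) = 4.103/1.207 = 3.400 mg/L.
e^(−k_1 t) = e^(−0.223×0.4029) = 0.9141; e^(−k_r t) = e^(−1.43×0.4029) = 0.5620.
D = 3.400 × (0.9141 − 0.5620) + 2.45 × 0.5620 = 1.197 + 1.377 = 2.574 mg/L.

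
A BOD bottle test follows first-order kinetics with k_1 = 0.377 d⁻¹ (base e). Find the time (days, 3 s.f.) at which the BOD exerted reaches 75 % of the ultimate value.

t ≈ 3.68 d

y/L₀ = 1 − e^(−k_1 t) = 0.75 ⇒ e^(−k_1 t) = 0.250
t = −ln(0.250) / 0.377 = 1.386 / 0.377 = 3.677 d.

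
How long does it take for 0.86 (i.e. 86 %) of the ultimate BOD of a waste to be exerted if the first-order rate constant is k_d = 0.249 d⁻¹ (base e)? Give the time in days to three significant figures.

t ≈ 7.90 d

y/L₀ = 1 − e^(−k_d t) = 0.86 ⇒ e^(−k_d t) = 0.140
t = −ln(0.140) / 0.249 = 1.966 / 0.249 = 7.896 d.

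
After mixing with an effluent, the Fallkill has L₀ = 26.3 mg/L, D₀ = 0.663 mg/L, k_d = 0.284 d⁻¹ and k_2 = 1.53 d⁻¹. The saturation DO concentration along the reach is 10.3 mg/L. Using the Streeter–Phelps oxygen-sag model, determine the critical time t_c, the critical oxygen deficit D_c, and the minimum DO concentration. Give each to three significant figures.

t_c ≈ 1.26 d; D_c ≈ 3.42 mg/L; min DO ≈ 6.88 mg/L

t_c = [1/(k_2−k_d)] ln[(k_2/k_d)(1 − D₀(k_2−k_d)/(k_d L₀))]
= [1/(1.53−0.284)] ln[(1.53/0.284)(1 − 0.663×1.246/(0.284×26.3))]
= (1/1.246) ln[5.387 × 0.8894] = 0.8026 × ln(4.791) = 0.8026 × 1.567 = 1.257 d.
L(t_c) = L₀ e^(−k_d t_c) = 26.3 × 0.6997 = 18.40 mg/L, and at the critical point k_2 D_c = k_d L, so D_c = (0.284/1.53) × 18.40 = 3.416 mg/L.
Minimum DO = C_s − D_c = 10.3 − 3.416 = 6.884 mg/L.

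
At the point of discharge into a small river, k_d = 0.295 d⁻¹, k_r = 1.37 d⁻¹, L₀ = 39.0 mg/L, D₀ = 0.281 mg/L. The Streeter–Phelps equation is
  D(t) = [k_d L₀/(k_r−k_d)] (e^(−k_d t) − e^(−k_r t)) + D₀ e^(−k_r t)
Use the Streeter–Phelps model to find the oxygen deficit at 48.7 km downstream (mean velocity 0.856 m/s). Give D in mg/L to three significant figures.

D ≈ 4.58 mg/L

Travel time t = x/v = 48.7 km / (0.856 m/s) = 48700 m / 0.856 m/s = 56890 s = 0.6585 d.
k_d L₀/(k_r−k_d) = 0.295×39.0/(1.37−0.295) = 11.50/1.075 = 10.70 mg/L.
e^(−k_d t) = e^(−0.295×0.6585) = 0.8235; e^(−k_r t) = e^(−1.37×0.6585) = 0.4057.
D = 10.70 × (0.8235 − 0.4057) + 0.281 × 0.4057 = 4.471 + 0.1140 = 4.585 mg/L.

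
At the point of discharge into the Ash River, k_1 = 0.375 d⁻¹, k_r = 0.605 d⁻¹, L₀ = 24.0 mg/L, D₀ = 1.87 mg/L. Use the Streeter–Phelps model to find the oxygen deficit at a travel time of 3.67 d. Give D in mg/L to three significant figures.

k_1 L₀/(k_r−k_1) = 0.375×24.0/(0.605−0.375) = 9.000/0.2300 = 39.13 mg/L.
e^(−k_1 t) = e^(−0.375×3.670) = 0.2525; e^(−k_r t) = e^(−0.605×3.670) = 0.1086.
D = 39.13 × (0.2525 − 0.1086) + 1.87 × 0.1086 = 5.633 + 0.2030 = 5.836 mg/L.

D ≈ 5.84 mg/L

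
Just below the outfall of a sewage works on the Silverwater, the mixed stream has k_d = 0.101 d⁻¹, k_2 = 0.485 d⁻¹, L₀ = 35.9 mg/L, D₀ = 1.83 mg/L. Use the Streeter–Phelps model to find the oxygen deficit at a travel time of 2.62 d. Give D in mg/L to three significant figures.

k_d L₀/(k_2−k_d) = 0.101×35.9/(0.485−0.101) = 3.626/0.3840 = 9.442 mg/L.
e^(−k_d t) = e^(−0.101×2.620) = 0.7675; e^(−k_2 t) = e^(−0.485×2.620) = 0.2806.
D = 9.442 × (0.7675 − 0.2806) + 1.83 × 0.2806 = 4.597 + 0.5136 = 5.111 mg/L.

D ≈ 5.11 mg/L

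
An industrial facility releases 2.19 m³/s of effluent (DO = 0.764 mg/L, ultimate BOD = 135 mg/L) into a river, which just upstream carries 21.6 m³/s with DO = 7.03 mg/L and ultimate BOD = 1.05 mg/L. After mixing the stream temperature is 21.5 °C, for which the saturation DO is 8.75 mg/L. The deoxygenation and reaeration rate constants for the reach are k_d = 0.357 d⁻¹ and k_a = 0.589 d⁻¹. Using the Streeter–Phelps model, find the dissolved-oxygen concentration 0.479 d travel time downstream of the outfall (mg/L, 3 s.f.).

Mixed DO = (21.6×7.03 + 2.19×0.764)/(21.6+2.19) = 153.5/23.79 = 6.453 mg/L.
Mixed L₀ = (21.6×1.05 + 2.19×135)/(23.79) = 318.3/23.79 = 13.38 mg/L.
Initial deficit D₀ = C_s − DO₀ = 8.75 − 6.453 = 2.297 mg/L.
D(0.479) = [0.357×13.38/(0.589−0.357)](e^(−0.357×0.479) − e^(−0.589×0.479)) + 2.297 e^(−0.589×0.479)
= 20.59 × (0.8428 − 0.7542) + 2.297 × 0.7542 = 3.557 mg/L.
DO = 8.75 − 3.557 = 5.193 mg/L.

DO ≈ 5.19 mg/L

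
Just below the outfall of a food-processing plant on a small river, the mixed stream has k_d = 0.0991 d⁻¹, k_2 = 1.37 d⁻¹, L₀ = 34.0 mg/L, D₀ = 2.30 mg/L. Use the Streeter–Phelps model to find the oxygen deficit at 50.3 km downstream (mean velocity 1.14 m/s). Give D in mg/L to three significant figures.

D ≈ 2.35 mg/L

Travel time t = x/v = 50.3 km / (1.14 m/s) = 50300 m / 1.14 m/s = 44120 s = 0.5107 d.
k_d L₀/(k_2−k_d) = 0.0991×34.0/(1.37−0.0991) = 3.369/1.271 = 2.651 mg/L.
e^(−k_d t) = e^(−0.0991×0.5107) = 0.9507; e^(−k_2 t) = e^(−1.37×0.5107) = 0.4968.
D = 2.651 × (0.9507 − 0.4968) + 2.30 × 0.4968 = 1.203 + 1.143 = 2.346 mg/L.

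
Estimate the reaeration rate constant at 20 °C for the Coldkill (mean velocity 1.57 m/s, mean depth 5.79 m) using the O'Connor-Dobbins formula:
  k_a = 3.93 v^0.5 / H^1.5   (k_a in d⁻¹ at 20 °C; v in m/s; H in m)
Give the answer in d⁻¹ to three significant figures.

k_a = 3.93 × 1.57^0.5 / 5.79^1.5 = 3.93 × 1.253 / 13.93 = 0.3534 d⁻¹.

k_a ≈ 0.353 d⁻¹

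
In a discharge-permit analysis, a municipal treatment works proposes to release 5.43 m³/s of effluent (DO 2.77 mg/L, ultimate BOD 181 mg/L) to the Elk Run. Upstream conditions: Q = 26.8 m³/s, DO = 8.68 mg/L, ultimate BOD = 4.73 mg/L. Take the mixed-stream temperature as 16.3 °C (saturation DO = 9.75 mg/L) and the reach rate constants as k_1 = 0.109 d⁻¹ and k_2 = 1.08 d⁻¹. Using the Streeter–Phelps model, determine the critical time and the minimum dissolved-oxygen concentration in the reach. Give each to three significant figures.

t_c ≈ 1.57 d; minimum DO ≈ 6.82 mg/L

Mixed DO = (26.8×8.68 + 5.43×2.77)/(26.8+5.43) = 247.7/32.23 = 7.684 mg/L.
Mixed L₀ = (26.8×4.73 + 5.43×181)/(32.23) = 1110/32.23 = 34.43 mg/L.
Initial deficit D₀ = C_s − DO₀ = 9.75 − 7.684 = 2.066 mg/L.
t_c = (1/0.9710) ln[(1.08/0.109)(1 − 2.066×0.9710/(0.109×34.43))] = 1.030 × ln(4.612) = 1.574 d.
D_c = (0.109/1.08) × 34.43 × e^(−0.109×1.574) = 0.1009 × 34.43 × 0.8423 = 2.927 mg/L.
Minimum DO = 9.75 − 2.927 = 6.823 mg/L.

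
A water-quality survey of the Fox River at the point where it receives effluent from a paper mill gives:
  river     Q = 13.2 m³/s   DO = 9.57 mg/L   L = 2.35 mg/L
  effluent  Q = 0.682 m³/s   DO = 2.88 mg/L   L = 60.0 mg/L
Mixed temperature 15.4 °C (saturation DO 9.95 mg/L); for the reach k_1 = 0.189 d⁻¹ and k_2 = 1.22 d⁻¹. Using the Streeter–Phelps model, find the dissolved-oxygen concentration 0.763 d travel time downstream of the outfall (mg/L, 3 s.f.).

DO ≈ 9.22 mg/L

Mixed DO = (13.2×9.57 + 0.682×2.88)/(13.2+0.682) = 128.3/13.88 = 9.241 mg/L.
Mixed L₀ = (13.2×2.35 + 0.682×60.0)/(13.88) = 71.94/13.88 = 5.182 mg/L.
Initial deficit D₀ = C_s − DO₀ = 9.95 − 9.241 = 0.7087 mg/L.
D(0.763) = [0.189×5.182/(1.22−0.189)](e^(−0.189×0.763) − e^(−1.22×0.763)) + 0.7087 e^(−1.22×0.763)
= 0.9500 × (0.8657 − 0.3942) + 0.7087 × 0.3942 = 0.7273 mg/L.
DO = 9.95 − 0.7273 = 9.223 mg/L.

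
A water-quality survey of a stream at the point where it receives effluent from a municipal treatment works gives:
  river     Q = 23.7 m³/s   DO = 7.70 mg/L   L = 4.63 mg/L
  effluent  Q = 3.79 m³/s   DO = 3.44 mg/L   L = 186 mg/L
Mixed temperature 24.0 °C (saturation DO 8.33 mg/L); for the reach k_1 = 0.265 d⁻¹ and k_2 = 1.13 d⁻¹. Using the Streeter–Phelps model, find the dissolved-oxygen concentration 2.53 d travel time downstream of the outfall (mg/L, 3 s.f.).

DO ≈ 4.14 mg/L

Mixed DO = (23.7×7.70 + 3.79×3.44)/(23.7+3.79) = 195.5/27.49 = 7.113 mg/L.
Mixed L₀ = (23.7×4.63 + 3.79×186)/(27.49) = 814.7/27.49 = 29.64 mg/L.
Initial deficit D₀ = C_s − DO₀ = 8.33 − 7.113 = 1.217 mg/L.
D(2.53) = [0.265×29.64/(1.13−0.265)](e^(−0.265×2.53) − e^(−1.13×2.53)) + 1.217 e^(−1.13×2.53)
= 9.079 × (0.5115 − 0.05733) + 1.217 × 0.05733 = 4.193 mg/L.
DO = 8.33 − 4.193 = 4.137 mg/L.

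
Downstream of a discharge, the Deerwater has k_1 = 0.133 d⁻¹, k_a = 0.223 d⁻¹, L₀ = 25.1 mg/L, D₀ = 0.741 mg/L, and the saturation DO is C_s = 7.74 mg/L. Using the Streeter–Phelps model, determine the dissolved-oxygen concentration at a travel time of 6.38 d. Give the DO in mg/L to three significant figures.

k_1 L₀/(k_a−k_1) = 0.133×25.1/(0.223−0.133) = 3.338/0.09000 = 37.09 mg/L.
e^(−k_1 t) = e^(−0.133×6.380) = 0.4280; e^(−k_a t) = e^(−0.223×6.380) = 0.2411.
D = 37.09 × (0.4280 − 0.2411) + 0.741 × 0.2411 = 6.936 + 0.1786 = 7.114 mg/L.
DO = C_s − D = 7.74 − 7.114 = 0.6256 mg/L.

DO ≈ 0.626 mg/L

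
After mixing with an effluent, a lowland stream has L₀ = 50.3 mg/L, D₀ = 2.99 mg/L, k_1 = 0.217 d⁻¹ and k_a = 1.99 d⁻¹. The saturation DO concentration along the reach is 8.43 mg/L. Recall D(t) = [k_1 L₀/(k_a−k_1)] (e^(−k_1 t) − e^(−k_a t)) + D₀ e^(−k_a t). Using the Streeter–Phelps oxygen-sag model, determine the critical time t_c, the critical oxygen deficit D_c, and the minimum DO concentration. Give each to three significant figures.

t_c ≈ 0.875 d; D_c ≈ 4.54 mg/L; min DO ≈ 3.89 mg/L

With k_a/k_1 = 9.171 and 1 − D₀(k_a−k_1)/(k_1 L₀) = 0.5143,
t_c = ln(9.171 × 0.5143) / (1.99 − 0.217) = ln(4.717) / 1.773 = 1.551/1.773 = 0.8748 d.
D_c = (k_1/k_a) L₀ e^(−k_1 t_c) = (0.217/1.99) × 50.3 × e^(−0.217×0.8748) = 0.1090 × 50.3 × 0.8271 = 4.537 mg/L.
Minimum DO = C_s − D_c = 8.43 − 4.537 = 3.893 mg/L.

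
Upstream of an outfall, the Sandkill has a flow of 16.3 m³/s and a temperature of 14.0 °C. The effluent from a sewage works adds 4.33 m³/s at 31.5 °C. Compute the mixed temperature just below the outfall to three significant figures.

17.7 °C

Flow-weighted mixing: C = (Q_r C_r + Q_w C_w)/(Q_r + Q_w)
= (16.3×14.0 + 4.33×31.5)/(16.3 + 4.33) = 364.6/20.63 = 17.67 °C.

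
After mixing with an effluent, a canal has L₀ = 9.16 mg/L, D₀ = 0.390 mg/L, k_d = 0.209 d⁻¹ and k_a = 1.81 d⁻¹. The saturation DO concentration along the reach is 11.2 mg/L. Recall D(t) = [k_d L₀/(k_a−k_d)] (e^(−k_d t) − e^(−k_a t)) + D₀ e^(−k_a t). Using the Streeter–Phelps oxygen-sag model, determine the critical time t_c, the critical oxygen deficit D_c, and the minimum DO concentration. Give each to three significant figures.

At the critical point dD/dt = 0, so k_d L₀ e^(−k_d t) = k_a D. Substituting D(t) from the Streeter–Phelps equation and solving for t gives
t_c = ln[(k_a/k_d)(1 − D₀(k_a−k_d)/(k_d L₀))] / (k_a−k_d).
Here k_a−k_d = 1.601 d⁻¹ and 1 − D₀(k_a−k_d)/(k_d L₀) = 1 − 0.390×1.601/(0.209×9.16) = 0.6739, so
t_c = ln(8.660 × 0.6739) / 1.601 = 1.764 / 1.601 = 1.102 d.
L(t_c) = L₀ e^(−k_d t_c) = 9.16 × 0.7943 = 7.276 mg/L, and at the critical point k_a D_c = k_d L, so D_c = (0.209/1.81) × 7.276 = 0.8401 mg/L.
Minimum DO = C_s − D_c = 11.2 − 0.8401 = 10.36 mg/L.

t_c ≈ 1.10 d; D_c ≈ 0.840 mg/L; min DO ≈ 10.4 mg/L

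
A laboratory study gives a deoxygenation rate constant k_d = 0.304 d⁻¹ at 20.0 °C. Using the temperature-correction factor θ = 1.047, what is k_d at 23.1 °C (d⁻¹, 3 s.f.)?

k_d(T₂) = k_d(T₁) · θ^(T₂−T₁) = 0.304 × 1.047^(23.1−20.0)
= 0.304 × 1.047^3.10 = 0.304 × 1.153 = 0.3505 d⁻¹.

k_d ≈ 0.351 d⁻¹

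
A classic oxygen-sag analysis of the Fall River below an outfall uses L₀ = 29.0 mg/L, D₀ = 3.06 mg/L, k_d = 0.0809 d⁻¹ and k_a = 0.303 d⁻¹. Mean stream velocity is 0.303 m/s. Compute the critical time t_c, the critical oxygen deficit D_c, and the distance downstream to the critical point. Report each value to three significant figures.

t_c = [1/(k_a−k_d)] ln[(k_a/k_d)(1 − D₀(k_a−k_d)/(k_d L₀))]
= [1/(0.303−0.0809)] ln[(0.303/0.0809)(1 − 3.06×0.2221/(0.0809×29.0))]
= (1/0.2221) ln[3.745 × 0.7103] = 4.502 × ln(2.660) = 4.502 × 0.9785 = 4.406 d.
D_c = (k_d/k_a) L₀ e^(−k_d t_c) = (0.0809/0.303) × 29.0 × e^(−0.0809×4.406) = 0.2670 × 29.0 × 0.7002 = 5.421 mg/L.
x_c = v t_c = 0.303 m/s × 4.406 d × 86400 s/d = 115300 m ≈ 115 km.

t_c ≈ 4.41 d; D_c ≈ 5.42 mg/L; x_c ≈ 115 km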